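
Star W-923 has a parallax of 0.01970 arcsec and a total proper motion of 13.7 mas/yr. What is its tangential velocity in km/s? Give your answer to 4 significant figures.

3.296 km/s

d = 1/p = 1/0.01970″ = 50.761 pc.
μ = 13.7 mas/yr = 0.0137 ″/yr.
v_t = 4.74 × μ × d = 4.74 × 0.0137 × 50.761 = 3.2963 km/s.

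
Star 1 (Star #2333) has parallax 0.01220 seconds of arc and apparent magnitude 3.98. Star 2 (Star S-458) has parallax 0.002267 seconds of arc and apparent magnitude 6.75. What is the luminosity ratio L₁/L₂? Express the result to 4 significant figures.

L₁/L₂ = 0.4428

d₁ = 1/p₁ = 1/0.01220″ = 81.967 pc; d₂ = 1/p₂ = 1/0.002267″ = 441.11 pc.
M₁ = m₁ − 5 log₁₀ d₁ + 5 = 3.98 − 9.5682 + 5 = -0.5882.
M₂ = 6.75 − 13.2227 + 5 = -1.4727.
L₁/L₂ = 10^(0.4(M₂ − M₁)) = 10^(0.4 × (-0.8845)) = 10^(-0.35380) = 0.44279.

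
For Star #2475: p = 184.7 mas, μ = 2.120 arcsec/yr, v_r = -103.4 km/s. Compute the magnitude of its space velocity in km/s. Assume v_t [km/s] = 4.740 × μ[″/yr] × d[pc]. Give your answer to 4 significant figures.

116.8 km/s

d = 1/p = 1/0.1847″ = 5.4142 pc.
v_t = 4.740 μ d = 4.740 × 2.120 × 5.4142 = 54.406 km/s.
v = √(v_r² + v_t²) = √((-103.4)² + 54.406²) = √13651.6 = 116.84 km/s.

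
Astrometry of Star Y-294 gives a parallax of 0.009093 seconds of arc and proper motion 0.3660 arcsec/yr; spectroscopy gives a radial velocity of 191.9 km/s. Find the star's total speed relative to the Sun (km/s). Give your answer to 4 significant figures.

d = 1/p = 1/0.009093″ = 109.97 pc.
v_t = 4.740 μ d = 4.740 × 0.3660 × 109.97 = 190.78 km/s.
v = √(v_r² + v_t²) = √(191.9² + 190.78²) = √73222.6 = 270.6 km/s.

270.6 km/s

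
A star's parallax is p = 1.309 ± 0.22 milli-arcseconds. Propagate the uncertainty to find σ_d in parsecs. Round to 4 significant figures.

128.4 pc

d = 1/p, so σ_d = σ_p / p².
σ_d = 0.000220 / (0.001309)² = 0.000220 / 0.0000017135 = 128.39 pc.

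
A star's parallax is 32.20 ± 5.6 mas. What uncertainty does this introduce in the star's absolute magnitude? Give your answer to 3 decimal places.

M = m − 5 log₁₀ d + 5 = m + 5 log₁₀ p + 5, so ∂M/∂p = 5/(p ln 10).
σ_M = (5/ln 10) · (σ_p/p) = 2.1715 × 5.6/32.20 = 2.1715 × 0.17391 = 0.37765.

σ_M = 0.378 mag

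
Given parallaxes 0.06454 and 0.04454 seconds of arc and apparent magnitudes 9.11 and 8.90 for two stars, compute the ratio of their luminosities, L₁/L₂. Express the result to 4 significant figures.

d₁ = 1/p₁ = 1/0.06454″ = 15.494 pc; d₂ = 1/p₂ = 1/0.04454″ = 22.452 pc.
M₁ = m₁ − 5 log₁₀ d₁ + 5 = 9.11 − 5.9508 + 5 = 8.1592.
M₂ = 8.90 − 6.7563 + 5 = 7.1437.
L₁/L₂ = 10^(0.4(M₂ − M₁)) = 10^(0.4 × (-1.0155)) = 10^(-0.40620) = 0.39246.

L₁/L₂ = 0.3925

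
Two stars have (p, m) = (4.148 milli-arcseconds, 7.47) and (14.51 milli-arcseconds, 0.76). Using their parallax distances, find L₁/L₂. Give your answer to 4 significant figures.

d₁ = 1/p₁ = 1/0.004148″ = 241.08 pc; d₂ = 1/p₂ = 1/0.01451″ = 68.918 pc.
M₁ = m₁ − 5 log₁₀ d₁ + 5 = 7.47 − 11.9108 + 5 = 0.5592.
M₂ = 0.76 − 9.1917 + 5 = -3.4317.
L₁/L₂ = 10^(0.4(M₂ − M₁)) = 10^(0.4 × (-3.9909)) = 10^(-1.59636) = 0.02533.

L₁/L₂ = 0.02533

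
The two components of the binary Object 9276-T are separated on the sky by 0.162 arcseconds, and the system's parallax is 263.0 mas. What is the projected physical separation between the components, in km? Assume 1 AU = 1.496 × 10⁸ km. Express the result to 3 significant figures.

9.21 × 10^7 km

d = 1/p = 1/0.2630″ = 3.8023 pc.
At distance d (pc), an angle of θ arcsec spans θ·d AU: s = 0.162 × 3.8023 = 0.61597 AU.
= 0.61597 × 1.496 × 10⁸ km = 9.2149 × 10^7 km.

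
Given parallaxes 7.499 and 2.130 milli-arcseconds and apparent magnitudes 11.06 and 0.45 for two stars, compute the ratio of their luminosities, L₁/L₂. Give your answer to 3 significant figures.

L₁/L₂ = 4.60 × 10^-6

d₁ = 1/p₁ = 1/0.007499″ = 133.35 pc; d₂ = 1/p₂ = 1/0.002130″ = 469.48 pc.
M₁ = m₁ − 5 log₁₀ d₁ + 5 = 11.06 − 10.6250 + 5 = 5.4350.
M₂ = 0.45 − 13.3581 + 5 = -7.9081.
L₁/L₂ = 10^(0.4(M₂ − M₁)) = 10^(0.4 × (-13.3431)) = 10^(-5.33724) = 0.0000046.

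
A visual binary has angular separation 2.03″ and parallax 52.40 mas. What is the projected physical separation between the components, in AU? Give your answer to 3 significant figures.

38.7 AU

d = 1/p = 1/0.05240″ = 19.084 pc.
At distance d (pc), an angle of θ arcsec spans θ·d AU: s = 2.03 × 19.084 = 38.741 AU.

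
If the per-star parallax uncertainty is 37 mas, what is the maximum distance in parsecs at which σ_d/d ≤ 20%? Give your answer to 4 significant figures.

5.405 pc

σ_d/d = σ_p/p, so the condition is σ_p/p ≤ 0.20, i.e. p ≥ σ_p/0.20.
p_min = 37/0.20 = 185 mas = 0.185 arcsec.
d_max = 1/p_min = 1/0.185 = 5.4054 pc.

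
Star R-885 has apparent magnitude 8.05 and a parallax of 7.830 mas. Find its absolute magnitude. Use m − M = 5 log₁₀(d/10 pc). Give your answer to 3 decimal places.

d = 1/p = 1/0.007830″ = 127.71 pc.
m − M = 5 log₁₀(127.71) − 5 = 10.5311 − 5 = 5.5311.
M = m − (m − M) = 8.05 − 5.5311 = 2.519.

M = 2.519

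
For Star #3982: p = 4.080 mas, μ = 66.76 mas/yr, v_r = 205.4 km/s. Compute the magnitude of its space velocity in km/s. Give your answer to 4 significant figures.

219.6 km/s

d = 1/p = 1/0.004080″ = 245.1 pc.
μ = 66.76 mas/yr = 0.06676 ″/yr.
v_t = 4.740 μ d = 4.740 × 0.06676 × 245.1 = 77.56 km/s.
v = √(v_r² + v_t²) = √(205.4² + 77.56²) = √48204.7 = 219.56 km/s.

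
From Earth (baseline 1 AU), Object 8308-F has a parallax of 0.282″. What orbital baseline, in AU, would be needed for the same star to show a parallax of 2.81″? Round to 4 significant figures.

9.965 AU

Parallax scales linearly with baseline: p ∝ B, so B = p_target / p_Earth × 1 AU.
B = 2.81 / 0.282 = 9.9645 AU.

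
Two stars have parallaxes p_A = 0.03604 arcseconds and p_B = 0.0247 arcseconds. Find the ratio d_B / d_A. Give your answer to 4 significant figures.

1.459

Since d = 1/p, d_B/d_A = p_A/p_B.
= 0.03604 / 0.0247 = 1.4591.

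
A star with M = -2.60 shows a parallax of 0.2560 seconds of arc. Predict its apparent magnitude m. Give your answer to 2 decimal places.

m = -4.64

d = 1/p = 1/0.2560″ = 3.9063 pc.
m − M = 5 log₁₀ d − 5 = 5 log₁₀(3.9063) − 5 = 2.9588 − 5 = -2.0412.
m = M + (m − M) = -2.60 + (-2.0412) = -4.64.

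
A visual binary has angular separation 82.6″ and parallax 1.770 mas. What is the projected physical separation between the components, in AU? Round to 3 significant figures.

46700 AU

d = 1/p = 1/0.001770″ = 564.97 pc.
At distance d (pc), an angle of θ arcsec spans θ·d AU: s = 82.6 × 564.97 = 46667 AU.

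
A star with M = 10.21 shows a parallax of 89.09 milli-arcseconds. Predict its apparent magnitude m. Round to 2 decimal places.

d = 1/p = 1/0.08909″ = 11.225 pc.
m − M = 5 log₁₀ d − 5 = 5 log₁₀(11.225) − 5 = 5.2509 − 5 = 0.2509.
m = M + (m − M) = 10.21 + 0.2509 = 10.46.

m = 10.46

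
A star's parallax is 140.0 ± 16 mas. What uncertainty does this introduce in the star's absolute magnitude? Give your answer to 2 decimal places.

M = m − 5 log₁₀ d + 5 = m + 5 log₁₀ p + 5, so ∂M/∂p = 5/(p ln 10).
σ_M = (5/ln 10) · (σ_p/p) = 2.1715 × 16/140.0 = 2.1715 × 0.11429 = 0.24818.

σ_M = 0.25 mag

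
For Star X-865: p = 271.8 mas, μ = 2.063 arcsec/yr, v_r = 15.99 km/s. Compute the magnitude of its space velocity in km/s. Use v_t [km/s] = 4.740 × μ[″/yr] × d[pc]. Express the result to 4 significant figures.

d = 1/p = 1/0.2718″ = 3.6792 pc.
v_t = 4.740 μ d = 4.740 × 2.063 × 3.6792 = 35.977 km/s.
v = √(v_r² + v_t²) = √(15.99² + 35.977²) = √1550.02 = 39.37 km/s.

39.37 km/s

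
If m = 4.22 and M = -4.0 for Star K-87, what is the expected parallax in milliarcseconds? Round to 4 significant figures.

2.270 mas

m − M = 4.22 − (-4.0) = 8.22.
d = 10^((m−M)/5 + 1) = 10^2.644 = 440.55 pc.
p = 1/d = 1/440.55 = 0.0022699 arcsec = 2.2699 mas.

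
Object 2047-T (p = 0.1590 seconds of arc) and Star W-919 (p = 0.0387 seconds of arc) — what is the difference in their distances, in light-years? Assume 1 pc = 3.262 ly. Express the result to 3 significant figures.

63.8 ly

d_A = 1/0.1590″ = 6.2893 pc; d_B = 1/0.03870″ = 25.84 pc.
|d_B − d_A| = |25.84 − 6.2893| = 19.551 pc = 19.551 × 3.262 ly = 63.775 ly.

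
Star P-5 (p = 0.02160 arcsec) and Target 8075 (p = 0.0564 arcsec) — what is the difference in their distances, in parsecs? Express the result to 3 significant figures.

d_A = 1/0.02160″ = 46.296 pc; d_B = 1/0.05640″ = 17.73 pc.
|d_B − d_A| = |17.73 − 46.296| = 28.566 pc.

28.6 pc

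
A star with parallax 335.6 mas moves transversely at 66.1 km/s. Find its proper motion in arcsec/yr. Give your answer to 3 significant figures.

4.68 arcsec/yr

d = 1/p = 1/0.3356″ = 2.9797 pc.
μ = v_t / (4.74 d) = 66.1 / (4.74 × 2.9797) = 66.1 / 14.124 = 4.68 ″/yr.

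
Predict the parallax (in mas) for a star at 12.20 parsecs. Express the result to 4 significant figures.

81.97 mas

p = 1/d = 1/12.2 = 0.081967 arcsec.
= 0.081967 × 1000 = 81.967 mas.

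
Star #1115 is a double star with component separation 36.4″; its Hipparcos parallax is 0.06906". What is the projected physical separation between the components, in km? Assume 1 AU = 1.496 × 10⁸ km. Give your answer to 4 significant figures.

7.885 × 10^10 km

d = 1/p = 1/0.06906″ = 14.48 pc.
At distance d (pc), an angle of θ arcsec spans θ·d AU: s = 36.4 × 14.48 = 527.07 AU.
= 527.07 × 1.496 × 10⁸ km = 7.8850 × 10^10 km.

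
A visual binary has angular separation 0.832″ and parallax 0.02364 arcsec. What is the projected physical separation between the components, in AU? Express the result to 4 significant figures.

d = 1/p = 1/0.02364″ = 42.301 pc.
At distance d (pc), an angle of θ arcsec spans θ·d AU: s = 0.832 × 42.301 = 35.194 AU.

35.19 AU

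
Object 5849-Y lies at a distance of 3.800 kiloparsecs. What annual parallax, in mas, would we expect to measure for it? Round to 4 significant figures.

d = 3.800 kpc = 3800 pc.
p = 1/d = 1/3800 = 0.00026316 arcsec.
= 0.00026316 × 1000 = 0.26316 mas.

0.2632 mas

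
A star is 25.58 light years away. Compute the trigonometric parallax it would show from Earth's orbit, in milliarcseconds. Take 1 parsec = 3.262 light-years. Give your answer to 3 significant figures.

128 mas

d = 25.58 ly ÷ 3.262 = 7.8418 pc.
p = 1/d = 1/7.8418 = 0.12752 arcsec.
= 0.12752 × 1000 = 127.52 mas.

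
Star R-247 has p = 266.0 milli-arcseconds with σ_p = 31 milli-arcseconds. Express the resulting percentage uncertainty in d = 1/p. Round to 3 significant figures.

11.7%

For d = 1/p, |σ_d/d| = |σ_p/p|.
σ_p/p = 31 / 266.0 = 0.11654 = 11.654%.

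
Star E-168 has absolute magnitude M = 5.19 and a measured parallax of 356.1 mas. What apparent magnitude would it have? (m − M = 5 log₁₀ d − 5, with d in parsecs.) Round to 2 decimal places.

d = 1/p = 1/0.3561″ = 2.8082 pc.
m − M = 5 log₁₀ d − 5 = 5 log₁₀(2.8082) − 5 = 2.2421 − 5 = -2.7579.
m = M + (m − M) = 5.19 + (-2.7579) = 2.43.

m = 2.43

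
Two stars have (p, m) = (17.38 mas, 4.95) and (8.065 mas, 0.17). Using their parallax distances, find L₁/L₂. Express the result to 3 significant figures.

L₁/L₂ = 0.00264

d₁ = 1/p₁ = 1/0.01738″ = 57.537 pc; d₂ = 1/p₂ = 1/0.008065″ = 123.99 pc.
M₁ = m₁ − 5 log₁₀ d₁ + 5 = 4.95 − 8.7997 + 5 = 1.1503.
M₂ = 0.17 − 10.4669 + 5 = -5.2969.
L₁/L₂ = 10^(0.4(M₂ − M₁)) = 10^(0.4 × (-6.4472)) = 10^(-2.57888) = 0.0026371.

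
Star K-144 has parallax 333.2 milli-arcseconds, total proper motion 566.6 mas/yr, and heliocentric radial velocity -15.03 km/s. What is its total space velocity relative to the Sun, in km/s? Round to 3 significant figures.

17.1 km/s

d = 1/p = 1/0.3332″ = 3.0012 pc.
μ = 566.6 mas/yr = 0.5666 ″/yr.
v_t = 4.740 μ d = 4.740 × 0.5666 × 3.0012 = 8.0603 km/s.
v = √(v_r² + v_t²) = √((-15.03)² + 8.0603²) = √290.869 = 17.055 km/s.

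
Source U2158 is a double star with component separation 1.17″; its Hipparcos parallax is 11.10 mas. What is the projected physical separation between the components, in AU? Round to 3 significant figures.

105 AU

d = 1/p = 1/0.01110″ = 90.09 pc.
At distance d (pc), an angle of θ arcsec spans θ·d AU: s = 1.17 × 90.09 = 105.41 AU.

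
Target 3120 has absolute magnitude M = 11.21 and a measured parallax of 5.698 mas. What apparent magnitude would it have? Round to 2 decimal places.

m = 17.43

d = 1/p = 1/0.005698″ = 175.5 pc.
m − M = 5 log₁₀ d − 5 = 5 log₁₀(175.5) − 5 = 11.2214 − 5 = 6.2214.
m = M + (m − M) = 11.21 + 6.2214 = 17.43.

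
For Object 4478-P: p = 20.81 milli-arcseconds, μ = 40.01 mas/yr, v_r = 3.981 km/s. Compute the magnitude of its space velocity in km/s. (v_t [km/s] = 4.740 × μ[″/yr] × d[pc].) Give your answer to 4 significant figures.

d = 1/p = 1/0.02081″ = 48.054 pc.
μ = 40.01 mas/yr = 0.04001 ″/yr.
v_t = 4.740 μ d = 4.740 × 0.04001 × 48.054 = 9.1133 km/s.
v = √(v_r² + v_t²) = √(3.981² + 9.1133²) = √98.9006 = 9.9449 km/s.

9.945 km/s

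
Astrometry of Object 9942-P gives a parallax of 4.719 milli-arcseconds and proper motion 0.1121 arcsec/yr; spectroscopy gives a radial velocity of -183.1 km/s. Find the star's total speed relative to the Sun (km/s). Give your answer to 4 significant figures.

215.0 km/s

d = 1/p = 1/0.004719″ = 211.91 pc.
v_t = 4.740 μ d = 4.740 × 0.1121 × 211.91 = 112.6 km/s.
v = √(v_r² + v_t²) = √((-183.1)² + 112.6²) = √46204.4 = 214.95 km/s.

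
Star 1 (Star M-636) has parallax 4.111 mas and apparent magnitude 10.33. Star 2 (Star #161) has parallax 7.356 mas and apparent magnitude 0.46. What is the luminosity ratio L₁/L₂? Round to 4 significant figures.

L₁/L₂ = 0.0003609

d₁ = 1/p₁ = 1/0.004111″ = 243.25 pc; d₂ = 1/p₂ = 1/0.007356″ = 135.94 pc.
M₁ = m₁ − 5 log₁₀ d₁ + 5 = 10.33 − 11.9303 + 5 = 3.3997.
M₂ = 0.46 − 10.6667 + 5 = -5.2067.
L₁/L₂ = 10^(0.4(M₂ − M₁)) = 10^(0.4 × (-8.6064)) = 10^(-3.44256) = 0.00036094.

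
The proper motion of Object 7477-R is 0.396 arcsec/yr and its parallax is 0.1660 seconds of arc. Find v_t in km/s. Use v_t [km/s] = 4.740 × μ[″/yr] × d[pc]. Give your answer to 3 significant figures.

d = 1/p = 1/0.1660″ = 6.0241 pc.
v_t = 4.74 × μ × d = 4.74 × 0.396 × 6.0241 = 11.307 km/s.

11.3 km/s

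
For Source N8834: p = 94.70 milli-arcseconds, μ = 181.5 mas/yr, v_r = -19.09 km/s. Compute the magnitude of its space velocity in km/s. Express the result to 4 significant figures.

d = 1/p = 1/0.09470″ = 10.56 pc.
μ = 181.5 mas/yr = 0.1815 ″/yr.
v_t = 4.740 μ d = 4.740 × 0.1815 × 10.56 = 9.0849 km/s.
v = √(v_r² + v_t²) = √((-19.09)² + 9.0849²) = √446.964 = 21.142 km/s.

21.14 km/s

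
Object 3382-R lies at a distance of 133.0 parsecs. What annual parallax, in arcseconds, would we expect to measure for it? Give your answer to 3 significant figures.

p = 1/d = 1/133 = 0.0075188 arcsec.

0.00752 arcsec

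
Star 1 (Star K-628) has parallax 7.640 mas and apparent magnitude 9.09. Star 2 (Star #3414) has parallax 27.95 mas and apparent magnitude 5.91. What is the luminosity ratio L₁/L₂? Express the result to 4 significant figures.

L₁/L₂ = 0.7154

d₁ = 1/p₁ = 1/0.007640″ = 130.89 pc; d₂ = 1/p₂ = 1/0.02795″ = 35.778 pc.
M₁ = m₁ − 5 log₁₀ d₁ + 5 = 9.09 − 10.5845 + 5 = 3.5055.
M₂ = 5.91 − 7.7681 + 5 = 3.1419.
L₁/L₂ = 10^(0.4(M₂ − M₁)) = 10^(0.4 × (-0.3636)) = 10^(-0.14544) = 0.71542.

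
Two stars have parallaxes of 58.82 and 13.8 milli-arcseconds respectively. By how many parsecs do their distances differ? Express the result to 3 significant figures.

55.5 pc

d_A = 1/0.05882″ = 17.001 pc; d_B = 1/0.01380″ = 72.464 pc.
|d_B − d_A| = |72.464 − 17.001| = 55.463 pc.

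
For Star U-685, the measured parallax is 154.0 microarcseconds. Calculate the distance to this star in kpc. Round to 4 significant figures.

p = 154.0 microarcseconds = 0.0001540 arcsec.
d = 1/p = 1/0.0001540 = 6493.5 pc.
= 6.4935 kpc.

6.494 kpc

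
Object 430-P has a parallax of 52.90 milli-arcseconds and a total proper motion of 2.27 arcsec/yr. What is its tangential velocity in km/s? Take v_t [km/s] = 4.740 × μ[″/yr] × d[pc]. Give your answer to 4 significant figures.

d = 1/p = 1/0.05290″ = 18.904 pc.
v_t = 4.74 × μ × d = 4.74 × 2.27 × 18.904 = 203.4 km/s.

203.4 km/s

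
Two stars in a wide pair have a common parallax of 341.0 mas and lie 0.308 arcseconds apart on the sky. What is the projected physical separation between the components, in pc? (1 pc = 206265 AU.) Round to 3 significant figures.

d = 1/p = 1/0.3410″ = 2.9326 pc.
At distance d (pc), an angle of θ arcsec spans θ·d AU: s = 0.308 × 2.9326 = 0.90324 AU.
= 0.90324 / 206265 = 4.3790 × 10^-6 pc.

4.38 × 10^-6 pc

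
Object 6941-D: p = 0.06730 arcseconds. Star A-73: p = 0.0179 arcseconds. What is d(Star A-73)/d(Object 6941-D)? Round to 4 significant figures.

Since d = 1/p, d_B/d_A = p_A/p_B.
= 0.06730 / 0.0179 = 3.7598.

3.760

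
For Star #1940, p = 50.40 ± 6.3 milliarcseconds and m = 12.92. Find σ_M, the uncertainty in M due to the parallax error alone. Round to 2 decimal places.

σ_M = 0.27 mag

M = m − 5 log₁₀ d + 5 = m + 5 log₁₀ p + 5, so ∂M/∂p = 5/(p ln 10).
σ_M = (5/ln 10) · (σ_p/p) = 2.1715 × 6.3/50.40 = 2.1715 × 0.125 = 0.27144.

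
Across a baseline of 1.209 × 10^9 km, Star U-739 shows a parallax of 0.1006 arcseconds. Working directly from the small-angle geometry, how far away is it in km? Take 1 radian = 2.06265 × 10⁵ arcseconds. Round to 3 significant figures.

2.48 × 10^15 km

θ = 0.1006″ = 0.1006/206265 = 4.8772 × 10^-7 rad.
d = B/θ = (1.209 × 10^9) / (4.8772 × 10^-7) = 2.4789 × 10^15 km.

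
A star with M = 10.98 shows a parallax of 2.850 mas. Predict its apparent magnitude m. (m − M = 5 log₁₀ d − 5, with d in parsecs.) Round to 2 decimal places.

d = 1/p = 1/0.002850″ = 350.88 pc.
m − M = 5 log₁₀ d − 5 = 5 log₁₀(350.88) − 5 = 12.7258 − 5 = 7.7258.
m = M + (m − M) = 10.98 + 7.7258 = 18.71.

m = 18.71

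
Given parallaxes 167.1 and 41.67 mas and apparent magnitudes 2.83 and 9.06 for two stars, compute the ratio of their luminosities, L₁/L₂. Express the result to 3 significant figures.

d₁ = 1/p₁ = 1/0.1671″ = 5.9844 pc; d₂ = 1/p₂ = 1/0.04167″ = 23.998 pc.
M₁ = m₁ − 5 log₁₀ d₁ + 5 = 2.83 − 3.8851 + 5 = 3.9449.
M₂ = 9.06 − 6.9009 + 5 = 7.1591.
L₁/L₂ = 10^(0.4(M₂ − M₁)) = 10^(0.4 × 3.2142) = 10^1.28568 = 19.305.

L₁/L₂ = 19.3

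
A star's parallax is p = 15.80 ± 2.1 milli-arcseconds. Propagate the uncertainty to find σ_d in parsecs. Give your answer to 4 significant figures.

d = 1/p, so σ_d = σ_p / p².
σ_d = 0.00210 / (0.01580)² = 0.00210 / 0.00024964 = 8.4121 pc.

8.412 pc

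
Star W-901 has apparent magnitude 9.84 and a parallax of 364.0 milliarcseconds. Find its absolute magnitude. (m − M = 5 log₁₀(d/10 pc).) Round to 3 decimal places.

d = 1/p = 1/0.3640″ = 2.7473 pc.
m − M = 5 log₁₀(2.7473) − 5 = 2.1945 − 5 = -2.8055.
M = m − (m − M) = 9.84 − (-2.8055) = 12.646.

M = 12.646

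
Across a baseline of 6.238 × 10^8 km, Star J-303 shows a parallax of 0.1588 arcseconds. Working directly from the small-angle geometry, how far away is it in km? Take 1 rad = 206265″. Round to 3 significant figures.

8.10 × 10^14 km

θ = 0.1588″ = 0.1588/206265 = 7.6988 × 10^-7 rad.
d = B/θ = (6.238 × 10^8) / (7.6988 × 10^-7) = 8.1026 × 10^14 km.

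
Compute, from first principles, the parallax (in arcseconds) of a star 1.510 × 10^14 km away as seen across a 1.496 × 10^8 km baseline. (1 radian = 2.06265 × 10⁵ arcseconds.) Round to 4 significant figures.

0.2044 arcsec

θ ≈ B/d = (1.496 × 10^8) / (1.510 × 10^14) = 9.9073 × 10^-7 rad.
In arcseconds: 9.9073 × 10^-7 × 206265 = 0.20435″.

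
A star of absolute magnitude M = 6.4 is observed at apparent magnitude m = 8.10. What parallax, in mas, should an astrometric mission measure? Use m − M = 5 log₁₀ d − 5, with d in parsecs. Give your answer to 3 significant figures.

m − M = 8.10 − 6.4 = 1.70.
d = 10^((m−M)/5 + 1) = 10^1.340 = 21.878 pc.
p = 1/d = 1/21.878 = 0.045708 arcsec = 45.708 mas.

45.7 mas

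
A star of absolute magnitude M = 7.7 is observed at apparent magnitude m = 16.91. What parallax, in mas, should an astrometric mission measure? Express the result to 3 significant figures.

m − M = 16.91 − 7.7 = 9.21.
d = 10^((m−M)/5 + 1) = 10^2.842 = 695.02 pc.
p = 1/d = 1/695.02 = 0.0014388 arcsec = 1.4388 mas.

1.44 mas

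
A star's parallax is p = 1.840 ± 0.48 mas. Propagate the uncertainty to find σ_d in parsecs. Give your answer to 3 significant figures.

d = 1/p, so σ_d = σ_p / p².
σ_d = 0.000480 / (0.001840)² = 0.000480 / 0.0000033856 = 141.78 pc.

142 pc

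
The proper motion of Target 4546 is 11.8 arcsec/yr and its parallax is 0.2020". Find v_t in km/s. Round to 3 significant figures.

277 km/s

d = 1/p = 1/0.2020″ = 4.9505 pc.
v_t = 4.74 × μ × d = 4.74 × 11.8 × 4.9505 = 276.89 km/s.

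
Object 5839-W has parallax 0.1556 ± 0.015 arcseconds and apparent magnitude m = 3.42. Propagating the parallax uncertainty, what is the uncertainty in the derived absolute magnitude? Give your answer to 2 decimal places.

σ_M = 0.21 mag

M = m − 5 log₁₀ d + 5 = m + 5 log₁₀ p + 5, so ∂M/∂p = 5/(p ln 10).
σ_M = (5/ln 10) · (σ_p/p) = 2.1715 × 0.015/0.1556 = 2.1715 × 0.096401 = 0.20933.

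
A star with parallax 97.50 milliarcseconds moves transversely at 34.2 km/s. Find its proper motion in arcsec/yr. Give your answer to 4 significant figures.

0.7035 arcsec/yr

d = 1/p = 1/0.09750″ = 10.256 pc.
μ = v_t / (4.74 d) = 34.2 / (4.74 × 10.256) = 34.2 / 48.613 = 0.70352 ″/yr.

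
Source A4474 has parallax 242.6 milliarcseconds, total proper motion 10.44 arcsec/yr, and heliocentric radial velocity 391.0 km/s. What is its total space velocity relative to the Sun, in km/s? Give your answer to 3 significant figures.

d = 1/p = 1/0.2426″ = 4.122 pc.
v_t = 4.740 μ d = 4.740 × 10.44 × 4.122 = 203.98 km/s.
v = √(v_r² + v_t²) = √(391.0² + 203.98²) = √194489 = 441.01 km/s.

441 km/s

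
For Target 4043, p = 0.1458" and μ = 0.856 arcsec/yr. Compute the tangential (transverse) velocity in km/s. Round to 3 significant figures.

27.8 km/s

d = 1/p = 1/0.1458″ = 6.8587 pc.
v_t = 4.74 × μ × d = 4.74 × 0.856 × 6.8587 = 27.829 km/s.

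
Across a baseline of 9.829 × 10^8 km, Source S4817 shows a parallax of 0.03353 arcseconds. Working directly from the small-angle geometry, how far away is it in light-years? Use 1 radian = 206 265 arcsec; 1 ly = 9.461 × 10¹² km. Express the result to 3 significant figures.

639 ly

θ = 0.03353″ = 0.03353/206265 = 1.6256 × 10^-7 rad.
d = B/θ = (9.829 × 10^8) / (1.6256 × 10^-7) = 6.0464 × 10^15 km = (6.0464 × 10^15) / (9.461 × 10^12) ly = 639.09 ly.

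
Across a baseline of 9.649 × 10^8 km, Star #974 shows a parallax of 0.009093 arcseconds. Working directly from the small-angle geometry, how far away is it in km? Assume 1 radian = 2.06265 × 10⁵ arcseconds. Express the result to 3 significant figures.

2.19 × 10^16 km

θ = 0.009093″ = 0.009093/206265 = 4.4084 × 10^-8 rad.
d = B/θ = (9.649 × 10^8) / (4.4084 × 10^-8) = 2.1888 × 10^16 km.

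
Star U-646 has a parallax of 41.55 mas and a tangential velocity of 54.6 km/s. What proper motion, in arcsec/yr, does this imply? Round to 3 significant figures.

0.479 arcsec/yr

d = 1/p = 1/0.04155″ = 24.067 pc.
μ = v_t / (4.74 d) = 54.6 / (4.74 × 24.067) = 54.6 / 114.08 = 0.47861 ″/yr.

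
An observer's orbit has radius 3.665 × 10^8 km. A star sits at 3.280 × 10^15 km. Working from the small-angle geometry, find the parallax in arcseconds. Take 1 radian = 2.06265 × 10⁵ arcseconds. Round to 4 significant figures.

0.02305 arcsec

θ ≈ B/d = (3.665 × 10^8) / (3.280 × 10^15) = 1.1174 × 10^-7 rad.
In arcseconds: 1.1174 × 10^-7 × 206265 = 0.023048″.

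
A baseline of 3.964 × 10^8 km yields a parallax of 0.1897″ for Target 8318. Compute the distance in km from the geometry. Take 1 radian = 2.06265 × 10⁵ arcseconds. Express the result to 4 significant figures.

θ = 0.1897″ = 0.1897/206265 = 9.1969 × 10^-7 rad.
d = B/θ = (3.964 × 10^8) / (9.1969 × 10^-7) = 4.3101 × 10^14 km.

4.310 × 10^14 km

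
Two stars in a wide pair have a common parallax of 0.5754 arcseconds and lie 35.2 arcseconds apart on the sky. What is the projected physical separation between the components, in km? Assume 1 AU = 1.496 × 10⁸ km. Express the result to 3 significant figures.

9.15 × 10^9 km

d = 1/p = 1/0.5754″ = 1.7379 pc.
At distance d (pc), an angle of θ arcsec spans θ·d AU: s = 35.2 × 1.7379 = 61.174 AU.
= 61.174 × 1.496 × 10⁸ km = 9.1516 × 10^9 km.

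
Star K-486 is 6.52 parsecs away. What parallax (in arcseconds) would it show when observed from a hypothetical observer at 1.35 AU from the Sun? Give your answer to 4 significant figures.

0.2071 arcsec

p (arcsec) = B (AU) / d (pc).
p = 1.35 / 6.52 = 0.20706 arcsec.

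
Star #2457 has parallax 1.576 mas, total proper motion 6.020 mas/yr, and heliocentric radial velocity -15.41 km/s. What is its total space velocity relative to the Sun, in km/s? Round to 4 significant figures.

23.78 km/s

d = 1/p = 1/0.001576″ = 634.52 pc.
μ = 6.020 mas/yr = 0.006020 ″/yr.
v_t = 4.740 μ d = 4.740 × 0.006020 × 634.52 = 18.106 km/s.
v = √(v_r² + v_t²) = √((-15.41)² + 18.106²) = √565.295 = 23.776 km/s.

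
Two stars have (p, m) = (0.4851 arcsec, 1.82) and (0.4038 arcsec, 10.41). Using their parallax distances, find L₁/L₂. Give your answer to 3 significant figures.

L₁/L₂ = 1890

d₁ = 1/p₁ = 1/0.4851″ = 2.0614 pc; d₂ = 1/p₂ = 1/0.4038″ = 2.4765 pc.
M₁ = m₁ − 5 log₁₀ d₁ + 5 = 1.82 − 1.5708 + 5 = 5.2492.
M₂ = 10.41 − 1.9692 + 5 = 13.4408.
L₁/L₂ = 10^(0.4(M₂ − M₁)) = 10^(0.4 × 8.1916) = 10^3.27664 = 1890.8.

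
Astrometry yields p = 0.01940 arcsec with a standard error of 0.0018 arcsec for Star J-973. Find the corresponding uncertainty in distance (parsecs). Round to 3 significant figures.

4.78 pc

d = 1/p, so σ_d = σ_p / p².
σ_d = 0.00180 / (0.01940)² = 0.00180 / 0.00037636 = 4.7827 pc.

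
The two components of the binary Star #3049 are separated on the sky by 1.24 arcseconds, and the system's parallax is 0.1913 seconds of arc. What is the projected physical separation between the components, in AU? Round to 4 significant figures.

6.482 AU

d = 1/p = 1/0.1913″ = 5.2274 pc.
At distance d (pc), an angle of θ arcsec spans θ·d AU: s = 1.24 × 5.2274 = 6.482 AU.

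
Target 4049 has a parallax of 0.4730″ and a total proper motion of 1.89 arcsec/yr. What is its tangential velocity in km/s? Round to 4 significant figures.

d = 1/p = 1/0.4730″ = 2.1142 pc.
v_t = 4.74 × μ × d = 4.74 × 1.89 × 2.1142 = 18.94 km/s.

18.94 km/s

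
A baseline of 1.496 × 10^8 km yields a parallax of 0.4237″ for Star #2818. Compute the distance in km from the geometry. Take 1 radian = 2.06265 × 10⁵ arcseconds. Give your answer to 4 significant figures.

7.283 × 10^13 km

θ = 0.4237″ = 0.4237/206265 = 2.0542 × 10^-6 rad.
d = B/θ = (1.496 × 10^8) / (2.0542 × 10^-6) = 7.2826 × 10^13 km.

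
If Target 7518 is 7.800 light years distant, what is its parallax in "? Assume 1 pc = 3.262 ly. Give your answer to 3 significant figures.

0.418 "

d = 7.800 ly ÷ 3.262 = 2.3912 pc.
p = 1/d = 1/2.3912 = 0.4182 arcsec.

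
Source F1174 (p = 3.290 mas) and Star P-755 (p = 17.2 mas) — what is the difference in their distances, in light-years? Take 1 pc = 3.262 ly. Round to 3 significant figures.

d_A = 1/0.003290″ = 303.95 pc; d_B = 1/0.01720″ = 58.14 pc.
|d_B − d_A| = |58.14 − 303.95| = 245.81 pc = 245.81 × 3.262 ly = 801.83 ly.

802 ly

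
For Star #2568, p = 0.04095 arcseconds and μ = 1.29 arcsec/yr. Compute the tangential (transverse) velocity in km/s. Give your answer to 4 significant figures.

149.3 km/s

d = 1/p = 1/0.04095″ = 24.42 pc.
v_t = 4.74 × μ × d = 4.74 × 1.29 × 24.42 = 149.32 km/s.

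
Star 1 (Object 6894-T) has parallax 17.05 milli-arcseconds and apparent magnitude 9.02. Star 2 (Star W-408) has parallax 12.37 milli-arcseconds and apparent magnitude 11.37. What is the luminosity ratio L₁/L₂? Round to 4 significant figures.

L₁/L₂ = 4.584

d₁ = 1/p₁ = 1/0.01705″ = 58.651 pc; d₂ = 1/p₂ = 1/0.01237″ = 80.841 pc.
M₁ = m₁ − 5 log₁₀ d₁ + 5 = 9.02 − 8.8414 + 5 = 5.1786.
M₂ = 11.37 − 9.5382 + 5 = 6.8318.
L₁/L₂ = 10^(0.4(M₂ − M₁)) = 10^(0.4 × 1.6532) = 10^0.66128 = 4.5844.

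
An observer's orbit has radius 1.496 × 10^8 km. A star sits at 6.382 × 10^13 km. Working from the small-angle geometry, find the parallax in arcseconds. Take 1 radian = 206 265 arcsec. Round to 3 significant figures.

0.484 arcsec

θ ≈ B/d = (1.496 × 10^8) / (6.382 × 10^13) = 2.3441 × 10^-6 rad.
In arcseconds: 2.3441 × 10^-6 × 206265 = 0.48351″.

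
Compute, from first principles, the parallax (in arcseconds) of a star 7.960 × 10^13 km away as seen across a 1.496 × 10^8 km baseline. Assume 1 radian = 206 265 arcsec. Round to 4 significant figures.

θ ≈ B/d = (1.496 × 10^8) / (7.960 × 10^13) = 1.8794 × 10^-6 rad.
In arcseconds: 1.8794 × 10^-6 × 206265 = 0.38765″.

0.3877 arcsec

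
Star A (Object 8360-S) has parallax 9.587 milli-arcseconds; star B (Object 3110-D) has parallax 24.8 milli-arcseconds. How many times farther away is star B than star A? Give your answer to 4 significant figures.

0.3866

Since d = 1/p, d_B/d_A = p_A/p_B.
= 9.587 / 24.8 = 0.38657.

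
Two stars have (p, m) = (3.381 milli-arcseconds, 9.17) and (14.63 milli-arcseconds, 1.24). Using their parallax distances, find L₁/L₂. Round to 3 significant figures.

d₁ = 1/p₁ = 1/0.003381″ = 295.77 pc; d₂ = 1/p₂ = 1/0.01463″ = 68.353 pc.
M₁ = m₁ − 5 log₁₀ d₁ + 5 = 9.17 − 12.3548 + 5 = 1.8152.
M₂ = 1.24 − 9.1738 + 5 = -2.9338.
L₁/L₂ = 10^(0.4(M₂ − M₁)) = 10^(0.4 × (-4.7490)) = 10^(-1.89960) = 0.012601.

L₁/L₂ = 0.0126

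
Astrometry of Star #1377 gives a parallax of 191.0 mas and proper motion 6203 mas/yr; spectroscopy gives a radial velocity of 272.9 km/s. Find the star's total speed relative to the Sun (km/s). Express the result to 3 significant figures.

d = 1/p = 1/0.1910″ = 5.2356 pc.
μ = 6203 mas/yr = 6.203 ″/yr.
v_t = 4.740 μ d = 4.740 × 6.203 × 5.2356 = 153.94 km/s.
v = √(v_r² + v_t²) = √(272.9² + 153.94²) = √98171.9 = 313.32 km/s.

313 km/s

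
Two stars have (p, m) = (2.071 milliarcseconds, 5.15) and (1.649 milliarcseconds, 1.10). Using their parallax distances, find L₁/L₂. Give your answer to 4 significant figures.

d₁ = 1/p₁ = 1/0.002071″ = 482.86 pc; d₂ = 1/p₂ = 1/0.001649″ = 606.43 pc.
M₁ = m₁ − 5 log₁₀ d₁ + 5 = 5.15 − 13.4191 + 5 = -3.2691.
M₂ = 1.10 − 13.9139 + 5 = -7.8139.
L₁/L₂ = 10^(0.4(M₂ − M₁)) = 10^(0.4 × (-4.5448)) = 10^(-1.81792) = 0.015208.

L₁/L₂ = 0.01521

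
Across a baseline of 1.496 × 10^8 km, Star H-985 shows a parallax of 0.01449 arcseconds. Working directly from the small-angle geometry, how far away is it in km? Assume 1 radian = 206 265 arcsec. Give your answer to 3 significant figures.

2.13 × 10^15 km

θ = 0.01449″ = 0.01449/206265 = 7.0249 × 10^-8 rad.
d = B/θ = (1.496 × 10^8) / (7.0249 × 10^-8) = 2.1296 × 10^15 km.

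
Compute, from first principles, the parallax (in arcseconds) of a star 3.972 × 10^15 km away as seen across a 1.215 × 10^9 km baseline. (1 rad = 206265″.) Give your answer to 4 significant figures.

0.06309 arcsec

θ ≈ B/d = (1.215 × 10^9) / (3.972 × 10^15) = 3.0589 × 10^-7 rad.
In arcseconds: 3.0589 × 10^-7 × 206265 = 0.063094″.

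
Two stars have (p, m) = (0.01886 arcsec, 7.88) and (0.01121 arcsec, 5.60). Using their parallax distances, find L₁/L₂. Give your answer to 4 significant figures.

d₁ = 1/p₁ = 1/0.01886″ = 53.022 pc; d₂ = 1/p₂ = 1/0.01121″ = 89.206 pc.
M₁ = m₁ − 5 log₁₀ d₁ + 5 = 7.88 − 8.6223 + 5 = 4.2577.
M₂ = 5.60 − 9.7520 + 5 = 0.8480.
L₁/L₂ = 10^(0.4(M₂ − M₁)) = 10^(0.4 × (-3.4097)) = 10^(-1.36388) = 0.043263.

L₁/L₂ = 0.04326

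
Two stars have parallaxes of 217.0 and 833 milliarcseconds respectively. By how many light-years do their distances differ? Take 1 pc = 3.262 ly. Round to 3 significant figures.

11.1 ly

d_A = 1/0.2170″ = 4.6083 pc; d_B = 1/0.8330″ = 1.2005 pc.
|d_B − d_A| = |1.2005 − 4.6083| = 3.4078 pc = 3.4078 × 3.262 ly = 11.116 ly.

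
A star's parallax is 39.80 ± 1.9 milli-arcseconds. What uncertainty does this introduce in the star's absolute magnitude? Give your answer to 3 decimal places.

σ_M = 0.104 mag

M = m − 5 log₁₀ d + 5 = m + 5 log₁₀ p + 5, so ∂M/∂p = 5/(p ln 10).
σ_M = (5/ln 10) · (σ_p/p) = 2.1715 × 1.9/39.80 = 2.1715 × 0.047739 = 0.10367.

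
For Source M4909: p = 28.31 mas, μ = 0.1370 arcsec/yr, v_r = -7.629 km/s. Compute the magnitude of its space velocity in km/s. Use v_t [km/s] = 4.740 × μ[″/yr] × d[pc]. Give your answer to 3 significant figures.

d = 1/p = 1/0.02831″ = 35.323 pc.
v_t = 4.740 μ d = 4.740 × 0.1370 × 35.323 = 22.938 km/s.
v = √(v_r² + v_t²) = √((-7.629)² + 22.938²) = √584.353 = 24.173 km/s.

24.2 km/s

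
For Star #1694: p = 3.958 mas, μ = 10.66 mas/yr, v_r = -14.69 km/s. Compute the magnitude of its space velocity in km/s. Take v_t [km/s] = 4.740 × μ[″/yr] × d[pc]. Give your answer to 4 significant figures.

d = 1/p = 1/0.003958″ = 252.65 pc.
μ = 10.66 mas/yr = 0.01066 ″/yr.
v_t = 4.740 μ d = 4.740 × 0.01066 × 252.65 = 12.766 km/s.
v = √(v_r² + v_t²) = √((-14.69)² + 12.766²) = √378.767 = 19.462 km/s.

19.46 km/s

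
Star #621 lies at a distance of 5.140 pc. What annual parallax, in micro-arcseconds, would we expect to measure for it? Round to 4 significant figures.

p = 1/d = 1/5.14 = 0.19455 arcsec.
= 0.19455 × 10⁶ = 1.9455 × 10^5 μas.

194600 μas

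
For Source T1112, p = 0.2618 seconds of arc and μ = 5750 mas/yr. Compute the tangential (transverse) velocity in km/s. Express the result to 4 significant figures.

d = 1/p = 1/0.2618″ = 3.8197 pc.
μ = 5750 mas/yr = 5.75 ″/yr.
v_t = 4.74 × μ × d = 4.74 × 5.75 × 3.8197 = 104.11 km/s.

104.1 km/s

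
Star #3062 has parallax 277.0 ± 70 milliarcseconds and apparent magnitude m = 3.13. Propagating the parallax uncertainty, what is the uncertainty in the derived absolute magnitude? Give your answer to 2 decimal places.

M = m − 5 log₁₀ d + 5 = m + 5 log₁₀ p + 5, so ∂M/∂p = 5/(p ln 10).
σ_M = (5/ln 10) · (σ_p/p) = 2.1715 × 70/277.0 = 2.1715 × 0.25271 = 0.54876.

σ_M = 0.55 mag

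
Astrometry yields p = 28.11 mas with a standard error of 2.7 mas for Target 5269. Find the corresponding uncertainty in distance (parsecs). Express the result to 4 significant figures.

d = 1/p, so σ_d = σ_p / p².
σ_d = 0.00270 / (0.02811)² = 0.00270 / 0.00079017 = 3.417 pc.

3.417 pc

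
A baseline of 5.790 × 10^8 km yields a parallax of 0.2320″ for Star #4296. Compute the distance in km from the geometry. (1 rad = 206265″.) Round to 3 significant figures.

θ = 0.2320″ = 0.2320/206265 = 1.1248 × 10^-6 rad.
d = B/θ = (5.790 × 10^8) / (1.1248 × 10^-6) = 5.1476 × 10^14 km.

5.15 × 10^14 km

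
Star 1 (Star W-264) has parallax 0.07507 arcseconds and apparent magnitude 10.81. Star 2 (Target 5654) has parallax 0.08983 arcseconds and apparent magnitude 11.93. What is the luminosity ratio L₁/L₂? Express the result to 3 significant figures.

L₁/L₂ = 4.02

d₁ = 1/p₁ = 1/0.07507″ = 13.321 pc; d₂ = 1/p₂ = 1/0.08983″ = 11.132 pc.
M₁ = m₁ − 5 log₁₀ d₁ + 5 = 10.81 − 5.6227 + 5 = 10.1873.
M₂ = 11.93 − 5.2329 + 5 = 11.6971.
L₁/L₂ = 10^(0.4(M₂ − M₁)) = 10^(0.4 × 1.5098) = 10^0.60392 = 4.0172.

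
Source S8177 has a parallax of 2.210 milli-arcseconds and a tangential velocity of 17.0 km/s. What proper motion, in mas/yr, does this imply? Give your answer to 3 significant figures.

d = 1/p = 1/0.002210″ = 452.49 pc.
μ = v_t / (4.74 d) = 17.0 / (4.74 × 452.49) = 17.0 / 2144.8 = 0.0079261 ″/yr = 7.9261 mas/yr.

7.93 mas/yr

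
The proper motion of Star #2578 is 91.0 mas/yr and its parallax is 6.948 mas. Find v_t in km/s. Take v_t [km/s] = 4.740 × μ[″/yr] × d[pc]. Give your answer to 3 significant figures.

62.1 km/s

d = 1/p = 1/0.006948″ = 143.93 pc.
μ = 91.0 mas/yr = 0.0910 ″/yr.
v_t = 4.74 × μ × d = 4.74 × 0.0910 × 143.93 = 62.083 km/s.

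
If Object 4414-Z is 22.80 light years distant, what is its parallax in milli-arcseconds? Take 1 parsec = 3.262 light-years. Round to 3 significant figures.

143 mas

d = 22.80 ly ÷ 3.262 = 6.9896 pc.
p = 1/d = 1/6.9896 = 0.14307 arcsec.
= 0.14307 × 1000 = 143.07 mas.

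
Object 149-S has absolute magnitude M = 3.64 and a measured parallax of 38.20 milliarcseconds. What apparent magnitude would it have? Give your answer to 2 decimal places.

m = 5.73

d = 1/p = 1/0.03820″ = 26.178 pc.
m − M = 5 log₁₀ d − 5 = 5 log₁₀(26.178) − 5 = 7.0897 − 5 = 2.0897.
m = M + (m − M) = 3.64 + 2.0897 = 5.73.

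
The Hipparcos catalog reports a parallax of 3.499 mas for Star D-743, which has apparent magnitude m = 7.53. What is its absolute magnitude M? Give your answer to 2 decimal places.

M = 0.25

d = 1/p = 1/0.003499″ = 285.8 pc.
m − M = 5 log₁₀(285.8) − 5 = 12.2803 − 5 = 7.2803.
M = m − (m − M) = 7.53 − 7.2803 = 0.25.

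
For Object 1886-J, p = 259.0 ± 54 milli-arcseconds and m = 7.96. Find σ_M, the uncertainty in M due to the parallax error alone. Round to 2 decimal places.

σ_M = 0.45 mag

M = m − 5 log₁₀ d + 5 = m + 5 log₁₀ p + 5, so ∂M/∂p = 5/(p ln 10).
σ_M = (5/ln 10) · (σ_p/p) = 2.1715 × 54/259.0 = 2.1715 × 0.20849 = 0.45274.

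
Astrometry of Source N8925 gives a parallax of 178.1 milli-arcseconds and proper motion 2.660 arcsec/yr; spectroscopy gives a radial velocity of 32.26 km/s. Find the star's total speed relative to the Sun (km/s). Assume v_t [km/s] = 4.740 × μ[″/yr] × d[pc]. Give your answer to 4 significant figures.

d = 1/p = 1/0.1781″ = 5.6148 pc.
v_t = 4.740 μ d = 4.740 × 2.660 × 5.6148 = 70.794 km/s.
v = √(v_r² + v_t²) = √(32.26² + 70.794²) = √6052.5 = 77.798 km/s.

77.80 km/s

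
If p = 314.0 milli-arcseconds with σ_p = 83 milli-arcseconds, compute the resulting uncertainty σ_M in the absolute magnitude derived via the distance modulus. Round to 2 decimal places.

σ_M = 0.57 mag

M = m − 5 log₁₀ d + 5 = m + 5 log₁₀ p + 5, so ∂M/∂p = 5/(p ln 10).
σ_M = (5/ln 10) · (σ_p/p) = 2.1715 × 83/314.0 = 2.1715 × 0.26433 = 0.57399.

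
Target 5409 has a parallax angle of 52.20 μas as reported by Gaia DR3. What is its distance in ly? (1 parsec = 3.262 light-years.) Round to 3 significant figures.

p = 52.20 μas = 0.00005220 arcsec.
d = 1/p = 1/0.00005220 = 19157 pc.
In light-years: 19157 × 3.262 = 62490 ly.

62500 ly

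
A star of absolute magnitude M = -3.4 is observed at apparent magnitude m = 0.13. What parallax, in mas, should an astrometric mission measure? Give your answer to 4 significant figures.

m − M = 0.13 − (-3.4) = 3.53.
d = 10^((m−M)/5 + 1) = 10^1.706 = 50.816 pc.
p = 1/d = 1/50.816 = 0.019679 arcsec = 19.679 mas.

19.68 mas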